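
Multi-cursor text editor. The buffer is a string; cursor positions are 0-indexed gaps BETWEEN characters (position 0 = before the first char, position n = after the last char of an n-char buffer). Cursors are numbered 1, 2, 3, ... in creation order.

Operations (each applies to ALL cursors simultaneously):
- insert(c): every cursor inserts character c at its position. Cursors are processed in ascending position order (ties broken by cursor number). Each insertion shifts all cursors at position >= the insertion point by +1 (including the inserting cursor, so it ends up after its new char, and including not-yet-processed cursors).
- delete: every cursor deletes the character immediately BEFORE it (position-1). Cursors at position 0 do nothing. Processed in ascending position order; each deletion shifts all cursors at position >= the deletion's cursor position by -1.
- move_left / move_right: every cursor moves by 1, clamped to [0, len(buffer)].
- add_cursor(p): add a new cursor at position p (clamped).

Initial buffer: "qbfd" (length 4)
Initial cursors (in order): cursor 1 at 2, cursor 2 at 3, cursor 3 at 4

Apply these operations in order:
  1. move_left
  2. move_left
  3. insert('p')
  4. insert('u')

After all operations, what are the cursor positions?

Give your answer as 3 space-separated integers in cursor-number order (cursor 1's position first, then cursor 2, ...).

After op 1 (move_left): buffer="qbfd" (len 4), cursors c1@1 c2@2 c3@3, authorship ....
After op 2 (move_left): buffer="qbfd" (len 4), cursors c1@0 c2@1 c3@2, authorship ....
After op 3 (insert('p')): buffer="pqpbpfd" (len 7), cursors c1@1 c2@3 c3@5, authorship 1.2.3..
After op 4 (insert('u')): buffer="puqpubpufd" (len 10), cursors c1@2 c2@5 c3@8, authorship 11.22.33..

Answer: 2 5 8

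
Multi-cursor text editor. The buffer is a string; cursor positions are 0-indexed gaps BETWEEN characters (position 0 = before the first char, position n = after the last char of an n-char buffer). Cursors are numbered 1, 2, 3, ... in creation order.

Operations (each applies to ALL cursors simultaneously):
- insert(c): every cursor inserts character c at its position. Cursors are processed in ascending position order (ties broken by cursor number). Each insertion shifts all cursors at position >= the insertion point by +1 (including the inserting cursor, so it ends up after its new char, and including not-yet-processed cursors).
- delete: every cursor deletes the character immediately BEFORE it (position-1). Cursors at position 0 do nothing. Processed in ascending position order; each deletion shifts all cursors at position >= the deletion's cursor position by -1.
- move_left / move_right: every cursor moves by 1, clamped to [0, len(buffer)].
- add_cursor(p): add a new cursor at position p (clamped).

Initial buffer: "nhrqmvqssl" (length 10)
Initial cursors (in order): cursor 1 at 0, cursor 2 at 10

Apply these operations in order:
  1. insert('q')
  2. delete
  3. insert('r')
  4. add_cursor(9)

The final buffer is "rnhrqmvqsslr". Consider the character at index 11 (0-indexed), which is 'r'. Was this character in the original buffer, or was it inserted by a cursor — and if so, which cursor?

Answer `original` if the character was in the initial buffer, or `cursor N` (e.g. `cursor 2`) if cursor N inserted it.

Answer: cursor 2

Derivation:
After op 1 (insert('q')): buffer="qnhrqmvqsslq" (len 12), cursors c1@1 c2@12, authorship 1..........2
After op 2 (delete): buffer="nhrqmvqssl" (len 10), cursors c1@0 c2@10, authorship ..........
After op 3 (insert('r')): buffer="rnhrqmvqsslr" (len 12), cursors c1@1 c2@12, authorship 1..........2
After op 4 (add_cursor(9)): buffer="rnhrqmvqsslr" (len 12), cursors c1@1 c3@9 c2@12, authorship 1..........2
Authorship (.=original, N=cursor N): 1 . . . . . . . . . . 2
Index 11: author = 2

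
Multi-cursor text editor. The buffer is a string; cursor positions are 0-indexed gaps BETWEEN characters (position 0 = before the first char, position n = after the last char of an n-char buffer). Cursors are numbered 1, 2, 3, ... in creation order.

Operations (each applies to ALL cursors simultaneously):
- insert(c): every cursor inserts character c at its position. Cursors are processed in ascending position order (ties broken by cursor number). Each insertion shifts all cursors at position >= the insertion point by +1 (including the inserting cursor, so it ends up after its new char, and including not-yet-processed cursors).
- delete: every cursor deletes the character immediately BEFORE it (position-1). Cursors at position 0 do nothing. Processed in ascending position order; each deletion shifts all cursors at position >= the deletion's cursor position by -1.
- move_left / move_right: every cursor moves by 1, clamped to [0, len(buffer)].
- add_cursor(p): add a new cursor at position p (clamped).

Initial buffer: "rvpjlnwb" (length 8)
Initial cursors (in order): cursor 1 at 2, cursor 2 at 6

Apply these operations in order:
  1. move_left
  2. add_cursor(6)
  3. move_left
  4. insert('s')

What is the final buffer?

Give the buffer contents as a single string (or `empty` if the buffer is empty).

After op 1 (move_left): buffer="rvpjlnwb" (len 8), cursors c1@1 c2@5, authorship ........
After op 2 (add_cursor(6)): buffer="rvpjlnwb" (len 8), cursors c1@1 c2@5 c3@6, authorship ........
After op 3 (move_left): buffer="rvpjlnwb" (len 8), cursors c1@0 c2@4 c3@5, authorship ........
After op 4 (insert('s')): buffer="srvpjslsnwb" (len 11), cursors c1@1 c2@6 c3@8, authorship 1....2.3...

Answer: srvpjslsnwb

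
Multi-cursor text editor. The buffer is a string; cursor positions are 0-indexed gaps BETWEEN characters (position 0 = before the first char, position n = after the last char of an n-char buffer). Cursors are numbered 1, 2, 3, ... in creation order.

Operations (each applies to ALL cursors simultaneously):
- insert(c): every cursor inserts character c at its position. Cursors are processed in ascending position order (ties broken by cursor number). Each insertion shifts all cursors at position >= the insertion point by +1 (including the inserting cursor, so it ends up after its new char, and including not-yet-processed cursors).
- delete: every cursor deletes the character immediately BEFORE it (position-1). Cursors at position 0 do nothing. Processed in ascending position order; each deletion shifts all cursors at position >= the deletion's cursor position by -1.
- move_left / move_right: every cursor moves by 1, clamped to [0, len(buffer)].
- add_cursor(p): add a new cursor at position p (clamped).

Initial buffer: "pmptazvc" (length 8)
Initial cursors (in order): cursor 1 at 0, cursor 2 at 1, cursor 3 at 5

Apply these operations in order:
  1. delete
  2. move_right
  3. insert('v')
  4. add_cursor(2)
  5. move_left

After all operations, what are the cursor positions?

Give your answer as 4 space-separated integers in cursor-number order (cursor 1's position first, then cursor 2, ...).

After op 1 (delete): buffer="mptzvc" (len 6), cursors c1@0 c2@0 c3@3, authorship ......
After op 2 (move_right): buffer="mptzvc" (len 6), cursors c1@1 c2@1 c3@4, authorship ......
After op 3 (insert('v')): buffer="mvvptzvvc" (len 9), cursors c1@3 c2@3 c3@7, authorship .12...3..
After op 4 (add_cursor(2)): buffer="mvvptzvvc" (len 9), cursors c4@2 c1@3 c2@3 c3@7, authorship .12...3..
After op 5 (move_left): buffer="mvvptzvvc" (len 9), cursors c4@1 c1@2 c2@2 c3@6, authorship .12...3..

Answer: 2 2 6 1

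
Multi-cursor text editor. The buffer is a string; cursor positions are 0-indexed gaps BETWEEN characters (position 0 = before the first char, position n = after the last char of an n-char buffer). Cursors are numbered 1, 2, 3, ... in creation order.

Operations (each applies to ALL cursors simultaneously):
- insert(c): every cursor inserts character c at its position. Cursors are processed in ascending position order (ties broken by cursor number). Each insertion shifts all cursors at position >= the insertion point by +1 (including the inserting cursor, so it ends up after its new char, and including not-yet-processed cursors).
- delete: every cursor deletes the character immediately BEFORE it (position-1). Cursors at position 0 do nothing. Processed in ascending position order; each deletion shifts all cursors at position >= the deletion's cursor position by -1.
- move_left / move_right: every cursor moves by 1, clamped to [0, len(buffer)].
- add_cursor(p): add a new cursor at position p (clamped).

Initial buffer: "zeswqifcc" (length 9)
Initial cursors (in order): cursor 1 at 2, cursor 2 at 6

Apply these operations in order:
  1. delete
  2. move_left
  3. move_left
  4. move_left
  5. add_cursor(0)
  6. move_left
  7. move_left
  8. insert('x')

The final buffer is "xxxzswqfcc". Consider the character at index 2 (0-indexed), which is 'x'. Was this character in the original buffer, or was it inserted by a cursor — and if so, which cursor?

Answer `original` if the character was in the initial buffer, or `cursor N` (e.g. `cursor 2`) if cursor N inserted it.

Answer: cursor 3

Derivation:
After op 1 (delete): buffer="zswqfcc" (len 7), cursors c1@1 c2@4, authorship .......
After op 2 (move_left): buffer="zswqfcc" (len 7), cursors c1@0 c2@3, authorship .......
After op 3 (move_left): buffer="zswqfcc" (len 7), cursors c1@0 c2@2, authorship .......
After op 4 (move_left): buffer="zswqfcc" (len 7), cursors c1@0 c2@1, authorship .......
After op 5 (add_cursor(0)): buffer="zswqfcc" (len 7), cursors c1@0 c3@0 c2@1, authorship .......
After op 6 (move_left): buffer="zswqfcc" (len 7), cursors c1@0 c2@0 c3@0, authorship .......
After op 7 (move_left): buffer="zswqfcc" (len 7), cursors c1@0 c2@0 c3@0, authorship .......
After op 8 (insert('x')): buffer="xxxzswqfcc" (len 10), cursors c1@3 c2@3 c3@3, authorship 123.......
Authorship (.=original, N=cursor N): 1 2 3 . . . . . . .
Index 2: author = 3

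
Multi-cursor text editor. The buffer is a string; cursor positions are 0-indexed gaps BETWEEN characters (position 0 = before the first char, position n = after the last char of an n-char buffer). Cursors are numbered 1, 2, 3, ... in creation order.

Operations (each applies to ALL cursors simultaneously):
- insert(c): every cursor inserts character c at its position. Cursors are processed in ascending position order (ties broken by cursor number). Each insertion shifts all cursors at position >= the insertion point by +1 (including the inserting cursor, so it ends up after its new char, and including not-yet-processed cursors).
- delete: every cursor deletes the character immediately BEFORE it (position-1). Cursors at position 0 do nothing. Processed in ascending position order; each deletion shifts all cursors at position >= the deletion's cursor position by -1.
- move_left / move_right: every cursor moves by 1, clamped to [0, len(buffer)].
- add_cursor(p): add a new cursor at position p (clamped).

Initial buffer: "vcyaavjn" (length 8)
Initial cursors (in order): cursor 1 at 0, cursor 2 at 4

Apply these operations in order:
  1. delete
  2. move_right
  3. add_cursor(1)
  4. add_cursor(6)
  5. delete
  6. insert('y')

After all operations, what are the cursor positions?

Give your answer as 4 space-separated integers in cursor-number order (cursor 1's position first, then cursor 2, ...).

Answer: 2 5 2 7

Derivation:
After op 1 (delete): buffer="vcyavjn" (len 7), cursors c1@0 c2@3, authorship .......
After op 2 (move_right): buffer="vcyavjn" (len 7), cursors c1@1 c2@4, authorship .......
After op 3 (add_cursor(1)): buffer="vcyavjn" (len 7), cursors c1@1 c3@1 c2@4, authorship .......
After op 4 (add_cursor(6)): buffer="vcyavjn" (len 7), cursors c1@1 c3@1 c2@4 c4@6, authorship .......
After op 5 (delete): buffer="cyvn" (len 4), cursors c1@0 c3@0 c2@2 c4@3, authorship ....
After op 6 (insert('y')): buffer="yycyyvyn" (len 8), cursors c1@2 c3@2 c2@5 c4@7, authorship 13..2.4.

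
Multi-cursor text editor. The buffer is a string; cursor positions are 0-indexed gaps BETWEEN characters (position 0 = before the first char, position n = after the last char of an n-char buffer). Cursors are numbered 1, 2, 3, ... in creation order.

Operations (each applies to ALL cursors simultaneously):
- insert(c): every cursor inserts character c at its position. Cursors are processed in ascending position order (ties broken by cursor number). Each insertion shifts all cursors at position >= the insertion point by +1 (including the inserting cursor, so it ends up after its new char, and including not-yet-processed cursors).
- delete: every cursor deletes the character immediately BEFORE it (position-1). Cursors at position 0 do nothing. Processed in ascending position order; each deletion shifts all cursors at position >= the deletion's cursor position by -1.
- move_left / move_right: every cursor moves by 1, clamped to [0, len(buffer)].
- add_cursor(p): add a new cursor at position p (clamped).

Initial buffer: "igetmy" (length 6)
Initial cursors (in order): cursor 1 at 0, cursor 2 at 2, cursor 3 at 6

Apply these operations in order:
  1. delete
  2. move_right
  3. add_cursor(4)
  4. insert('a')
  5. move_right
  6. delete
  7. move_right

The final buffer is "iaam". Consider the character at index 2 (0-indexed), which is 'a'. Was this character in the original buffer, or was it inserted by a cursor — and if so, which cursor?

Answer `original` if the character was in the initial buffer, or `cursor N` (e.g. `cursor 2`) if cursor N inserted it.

Answer: cursor 2

Derivation:
After op 1 (delete): buffer="ietm" (len 4), cursors c1@0 c2@1 c3@4, authorship ....
After op 2 (move_right): buffer="ietm" (len 4), cursors c1@1 c2@2 c3@4, authorship ....
After op 3 (add_cursor(4)): buffer="ietm" (len 4), cursors c1@1 c2@2 c3@4 c4@4, authorship ....
After op 4 (insert('a')): buffer="iaeatmaa" (len 8), cursors c1@2 c2@4 c3@8 c4@8, authorship .1.2..34
After op 5 (move_right): buffer="iaeatmaa" (len 8), cursors c1@3 c2@5 c3@8 c4@8, authorship .1.2..34
After op 6 (delete): buffer="iaam" (len 4), cursors c1@2 c2@3 c3@4 c4@4, authorship .12.
After op 7 (move_right): buffer="iaam" (len 4), cursors c1@3 c2@4 c3@4 c4@4, authorship .12.
Authorship (.=original, N=cursor N): . 1 2 .
Index 2: author = 2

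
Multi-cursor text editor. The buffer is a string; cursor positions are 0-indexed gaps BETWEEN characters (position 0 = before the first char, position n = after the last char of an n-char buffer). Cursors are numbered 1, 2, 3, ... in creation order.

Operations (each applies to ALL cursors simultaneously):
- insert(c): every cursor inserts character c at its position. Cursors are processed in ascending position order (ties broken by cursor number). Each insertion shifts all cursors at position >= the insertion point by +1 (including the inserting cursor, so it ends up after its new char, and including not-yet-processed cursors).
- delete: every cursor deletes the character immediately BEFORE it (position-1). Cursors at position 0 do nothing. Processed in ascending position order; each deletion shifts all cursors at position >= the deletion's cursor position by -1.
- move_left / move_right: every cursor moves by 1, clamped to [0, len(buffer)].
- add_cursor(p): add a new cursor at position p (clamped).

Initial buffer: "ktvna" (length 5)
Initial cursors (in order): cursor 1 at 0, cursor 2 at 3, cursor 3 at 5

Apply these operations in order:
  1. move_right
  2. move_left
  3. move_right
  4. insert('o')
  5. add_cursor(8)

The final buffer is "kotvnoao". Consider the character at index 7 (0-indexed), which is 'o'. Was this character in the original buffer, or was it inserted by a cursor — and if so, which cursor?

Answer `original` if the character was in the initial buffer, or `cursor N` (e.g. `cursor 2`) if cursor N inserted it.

Answer: cursor 3

Derivation:
After op 1 (move_right): buffer="ktvna" (len 5), cursors c1@1 c2@4 c3@5, authorship .....
After op 2 (move_left): buffer="ktvna" (len 5), cursors c1@0 c2@3 c3@4, authorship .....
After op 3 (move_right): buffer="ktvna" (len 5), cursors c1@1 c2@4 c3@5, authorship .....
After op 4 (insert('o')): buffer="kotvnoao" (len 8), cursors c1@2 c2@6 c3@8, authorship .1...2.3
After op 5 (add_cursor(8)): buffer="kotvnoao" (len 8), cursors c1@2 c2@6 c3@8 c4@8, authorship .1...2.3
Authorship (.=original, N=cursor N): . 1 . . . 2 . 3
Index 7: author = 3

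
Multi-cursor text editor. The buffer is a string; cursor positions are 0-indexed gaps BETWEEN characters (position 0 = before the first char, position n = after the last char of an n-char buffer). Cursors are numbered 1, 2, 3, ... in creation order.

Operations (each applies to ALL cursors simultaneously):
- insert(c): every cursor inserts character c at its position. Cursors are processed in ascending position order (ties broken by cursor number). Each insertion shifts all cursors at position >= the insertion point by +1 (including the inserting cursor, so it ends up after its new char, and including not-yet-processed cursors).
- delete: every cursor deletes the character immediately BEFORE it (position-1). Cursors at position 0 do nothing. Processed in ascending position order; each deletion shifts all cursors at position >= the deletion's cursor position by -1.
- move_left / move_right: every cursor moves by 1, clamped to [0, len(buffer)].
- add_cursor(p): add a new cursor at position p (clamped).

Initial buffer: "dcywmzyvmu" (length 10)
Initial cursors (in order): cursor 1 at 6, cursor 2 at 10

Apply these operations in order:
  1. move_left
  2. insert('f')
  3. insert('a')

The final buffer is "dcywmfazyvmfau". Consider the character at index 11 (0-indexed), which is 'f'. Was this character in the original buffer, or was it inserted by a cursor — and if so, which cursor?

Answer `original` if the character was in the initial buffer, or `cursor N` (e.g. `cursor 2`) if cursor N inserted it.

After op 1 (move_left): buffer="dcywmzyvmu" (len 10), cursors c1@5 c2@9, authorship ..........
After op 2 (insert('f')): buffer="dcywmfzyvmfu" (len 12), cursors c1@6 c2@11, authorship .....1....2.
After op 3 (insert('a')): buffer="dcywmfazyvmfau" (len 14), cursors c1@7 c2@13, authorship .....11....22.
Authorship (.=original, N=cursor N): . . . . . 1 1 . . . . 2 2 .
Index 11: author = 2

Answer: cursor 2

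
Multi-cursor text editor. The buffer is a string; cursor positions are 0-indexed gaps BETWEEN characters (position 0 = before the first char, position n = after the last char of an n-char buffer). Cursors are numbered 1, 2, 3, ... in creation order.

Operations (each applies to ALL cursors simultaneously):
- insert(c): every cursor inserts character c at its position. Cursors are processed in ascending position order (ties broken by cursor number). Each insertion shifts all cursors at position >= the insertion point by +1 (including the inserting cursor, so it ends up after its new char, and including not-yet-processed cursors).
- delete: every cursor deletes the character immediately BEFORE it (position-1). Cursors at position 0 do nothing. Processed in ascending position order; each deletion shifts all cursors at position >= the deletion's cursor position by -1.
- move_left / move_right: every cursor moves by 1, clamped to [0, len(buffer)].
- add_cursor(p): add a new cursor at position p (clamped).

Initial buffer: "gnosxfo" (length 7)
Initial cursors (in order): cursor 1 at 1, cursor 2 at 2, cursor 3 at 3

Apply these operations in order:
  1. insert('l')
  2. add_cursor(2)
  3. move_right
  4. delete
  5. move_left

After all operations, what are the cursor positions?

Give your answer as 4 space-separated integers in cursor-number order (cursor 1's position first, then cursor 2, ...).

After op 1 (insert('l')): buffer="glnlolsxfo" (len 10), cursors c1@2 c2@4 c3@6, authorship .1.2.3....
After op 2 (add_cursor(2)): buffer="glnlolsxfo" (len 10), cursors c1@2 c4@2 c2@4 c3@6, authorship .1.2.3....
After op 3 (move_right): buffer="glnlolsxfo" (len 10), cursors c1@3 c4@3 c2@5 c3@7, authorship .1.2.3....
After op 4 (delete): buffer="gllxfo" (len 6), cursors c1@1 c4@1 c2@2 c3@3, authorship .23...
After op 5 (move_left): buffer="gllxfo" (len 6), cursors c1@0 c4@0 c2@1 c3@2, authorship .23...

Answer: 0 1 2 0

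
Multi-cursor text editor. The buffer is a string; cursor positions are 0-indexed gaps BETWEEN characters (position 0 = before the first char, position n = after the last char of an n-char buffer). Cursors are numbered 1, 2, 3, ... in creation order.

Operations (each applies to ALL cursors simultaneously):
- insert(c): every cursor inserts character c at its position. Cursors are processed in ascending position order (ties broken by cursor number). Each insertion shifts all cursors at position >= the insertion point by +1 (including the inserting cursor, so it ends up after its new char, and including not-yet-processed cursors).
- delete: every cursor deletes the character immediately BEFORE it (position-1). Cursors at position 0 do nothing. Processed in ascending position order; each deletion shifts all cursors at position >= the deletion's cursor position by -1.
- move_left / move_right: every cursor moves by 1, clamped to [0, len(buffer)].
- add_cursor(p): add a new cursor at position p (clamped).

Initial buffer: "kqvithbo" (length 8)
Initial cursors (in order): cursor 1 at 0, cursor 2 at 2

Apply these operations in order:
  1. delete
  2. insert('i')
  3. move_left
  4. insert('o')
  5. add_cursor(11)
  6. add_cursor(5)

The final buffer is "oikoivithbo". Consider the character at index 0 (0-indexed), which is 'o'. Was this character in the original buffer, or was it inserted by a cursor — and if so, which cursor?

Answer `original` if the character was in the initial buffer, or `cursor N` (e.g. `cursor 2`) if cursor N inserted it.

Answer: cursor 1

Derivation:
After op 1 (delete): buffer="kvithbo" (len 7), cursors c1@0 c2@1, authorship .......
After op 2 (insert('i')): buffer="ikivithbo" (len 9), cursors c1@1 c2@3, authorship 1.2......
After op 3 (move_left): buffer="ikivithbo" (len 9), cursors c1@0 c2@2, authorship 1.2......
After op 4 (insert('o')): buffer="oikoivithbo" (len 11), cursors c1@1 c2@4, authorship 11.22......
After op 5 (add_cursor(11)): buffer="oikoivithbo" (len 11), cursors c1@1 c2@4 c3@11, authorship 11.22......
After op 6 (add_cursor(5)): buffer="oikoivithbo" (len 11), cursors c1@1 c2@4 c4@5 c3@11, authorship 11.22......
Authorship (.=original, N=cursor N): 1 1 . 2 2 . . . . . .
Index 0: author = 1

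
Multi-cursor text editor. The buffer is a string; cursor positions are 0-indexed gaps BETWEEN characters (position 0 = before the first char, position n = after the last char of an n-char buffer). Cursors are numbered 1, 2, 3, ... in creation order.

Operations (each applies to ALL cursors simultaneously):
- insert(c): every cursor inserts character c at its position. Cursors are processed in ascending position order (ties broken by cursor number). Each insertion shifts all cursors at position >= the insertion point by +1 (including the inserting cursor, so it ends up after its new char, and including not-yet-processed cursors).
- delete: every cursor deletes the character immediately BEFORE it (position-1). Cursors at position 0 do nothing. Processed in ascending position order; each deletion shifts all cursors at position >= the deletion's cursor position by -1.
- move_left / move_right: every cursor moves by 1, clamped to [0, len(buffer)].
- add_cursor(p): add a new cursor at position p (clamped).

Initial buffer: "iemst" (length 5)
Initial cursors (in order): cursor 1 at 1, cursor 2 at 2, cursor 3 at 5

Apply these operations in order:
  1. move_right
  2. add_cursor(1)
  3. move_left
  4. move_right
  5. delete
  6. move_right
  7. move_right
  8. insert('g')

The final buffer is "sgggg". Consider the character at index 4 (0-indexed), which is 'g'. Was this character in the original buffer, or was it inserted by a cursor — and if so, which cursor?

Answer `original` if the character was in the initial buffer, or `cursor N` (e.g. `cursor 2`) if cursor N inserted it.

After op 1 (move_right): buffer="iemst" (len 5), cursors c1@2 c2@3 c3@5, authorship .....
After op 2 (add_cursor(1)): buffer="iemst" (len 5), cursors c4@1 c1@2 c2@3 c3@5, authorship .....
After op 3 (move_left): buffer="iemst" (len 5), cursors c4@0 c1@1 c2@2 c3@4, authorship .....
After op 4 (move_right): buffer="iemst" (len 5), cursors c4@1 c1@2 c2@3 c3@5, authorship .....
After op 5 (delete): buffer="s" (len 1), cursors c1@0 c2@0 c4@0 c3@1, authorship .
After op 6 (move_right): buffer="s" (len 1), cursors c1@1 c2@1 c3@1 c4@1, authorship .
After op 7 (move_right): buffer="s" (len 1), cursors c1@1 c2@1 c3@1 c4@1, authorship .
After op 8 (insert('g')): buffer="sgggg" (len 5), cursors c1@5 c2@5 c3@5 c4@5, authorship .1234
Authorship (.=original, N=cursor N): . 1 2 3 4
Index 4: author = 4

Answer: cursor 4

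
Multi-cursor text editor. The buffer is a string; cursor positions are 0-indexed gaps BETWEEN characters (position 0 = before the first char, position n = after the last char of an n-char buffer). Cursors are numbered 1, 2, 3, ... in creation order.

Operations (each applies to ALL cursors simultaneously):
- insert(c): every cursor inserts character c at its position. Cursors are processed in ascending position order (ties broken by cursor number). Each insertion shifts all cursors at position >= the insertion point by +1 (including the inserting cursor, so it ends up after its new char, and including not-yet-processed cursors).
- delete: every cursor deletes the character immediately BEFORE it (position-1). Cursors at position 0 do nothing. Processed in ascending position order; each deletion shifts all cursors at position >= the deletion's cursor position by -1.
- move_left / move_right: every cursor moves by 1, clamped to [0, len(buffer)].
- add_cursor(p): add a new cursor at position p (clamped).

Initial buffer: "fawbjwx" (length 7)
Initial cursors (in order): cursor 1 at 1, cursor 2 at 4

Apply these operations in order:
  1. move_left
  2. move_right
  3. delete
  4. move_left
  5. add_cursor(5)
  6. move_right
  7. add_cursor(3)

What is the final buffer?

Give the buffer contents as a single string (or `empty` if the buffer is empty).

Answer: awjwx

Derivation:
After op 1 (move_left): buffer="fawbjwx" (len 7), cursors c1@0 c2@3, authorship .......
After op 2 (move_right): buffer="fawbjwx" (len 7), cursors c1@1 c2@4, authorship .......
After op 3 (delete): buffer="awjwx" (len 5), cursors c1@0 c2@2, authorship .....
After op 4 (move_left): buffer="awjwx" (len 5), cursors c1@0 c2@1, authorship .....
After op 5 (add_cursor(5)): buffer="awjwx" (len 5), cursors c1@0 c2@1 c3@5, authorship .....
After op 6 (move_right): buffer="awjwx" (len 5), cursors c1@1 c2@2 c3@5, authorship .....
After op 7 (add_cursor(3)): buffer="awjwx" (len 5), cursors c1@1 c2@2 c4@3 c3@5, authorship .....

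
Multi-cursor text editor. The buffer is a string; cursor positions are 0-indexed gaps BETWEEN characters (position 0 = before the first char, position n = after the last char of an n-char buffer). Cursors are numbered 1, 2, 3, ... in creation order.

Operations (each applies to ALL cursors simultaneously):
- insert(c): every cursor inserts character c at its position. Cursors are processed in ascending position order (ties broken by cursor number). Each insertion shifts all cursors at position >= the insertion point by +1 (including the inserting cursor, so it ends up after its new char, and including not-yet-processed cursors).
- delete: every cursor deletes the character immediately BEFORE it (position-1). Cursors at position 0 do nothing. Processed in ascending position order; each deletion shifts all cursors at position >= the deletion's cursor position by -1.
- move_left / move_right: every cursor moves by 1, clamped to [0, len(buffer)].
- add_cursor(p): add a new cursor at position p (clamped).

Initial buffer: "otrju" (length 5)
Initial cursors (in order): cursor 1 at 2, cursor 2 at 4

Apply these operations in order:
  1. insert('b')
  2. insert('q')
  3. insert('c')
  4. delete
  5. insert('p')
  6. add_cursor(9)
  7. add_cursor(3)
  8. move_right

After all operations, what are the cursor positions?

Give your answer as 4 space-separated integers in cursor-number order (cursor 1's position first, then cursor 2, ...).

Answer: 6 11 10 4

Derivation:
After op 1 (insert('b')): buffer="otbrjbu" (len 7), cursors c1@3 c2@6, authorship ..1..2.
After op 2 (insert('q')): buffer="otbqrjbqu" (len 9), cursors c1@4 c2@8, authorship ..11..22.
After op 3 (insert('c')): buffer="otbqcrjbqcu" (len 11), cursors c1@5 c2@10, authorship ..111..222.
After op 4 (delete): buffer="otbqrjbqu" (len 9), cursors c1@4 c2@8, authorship ..11..22.
After op 5 (insert('p')): buffer="otbqprjbqpu" (len 11), cursors c1@5 c2@10, authorship ..111..222.
After op 6 (add_cursor(9)): buffer="otbqprjbqpu" (len 11), cursors c1@5 c3@9 c2@10, authorship ..111..222.
After op 7 (add_cursor(3)): buffer="otbqprjbqpu" (len 11), cursors c4@3 c1@5 c3@9 c2@10, authorship ..111..222.
After op 8 (move_right): buffer="otbqprjbqpu" (len 11), cursors c4@4 c1@6 c3@10 c2@11, authorship ..111..222.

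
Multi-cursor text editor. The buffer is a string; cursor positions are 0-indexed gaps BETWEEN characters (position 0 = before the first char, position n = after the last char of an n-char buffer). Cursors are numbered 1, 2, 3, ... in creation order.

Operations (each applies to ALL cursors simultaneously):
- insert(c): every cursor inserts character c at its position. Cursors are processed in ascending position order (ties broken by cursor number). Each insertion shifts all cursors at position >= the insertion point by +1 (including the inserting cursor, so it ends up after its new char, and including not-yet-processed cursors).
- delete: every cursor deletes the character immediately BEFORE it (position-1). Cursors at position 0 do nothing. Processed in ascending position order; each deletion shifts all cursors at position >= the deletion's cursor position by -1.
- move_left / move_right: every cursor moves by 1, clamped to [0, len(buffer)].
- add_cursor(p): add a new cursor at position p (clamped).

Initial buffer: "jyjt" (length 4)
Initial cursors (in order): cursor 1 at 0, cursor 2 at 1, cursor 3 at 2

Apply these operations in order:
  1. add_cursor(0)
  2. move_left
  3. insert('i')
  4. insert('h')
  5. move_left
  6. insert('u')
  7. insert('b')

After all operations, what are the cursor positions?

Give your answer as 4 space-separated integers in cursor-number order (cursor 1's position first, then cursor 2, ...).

Answer: 11 11 16 11

Derivation:
After op 1 (add_cursor(0)): buffer="jyjt" (len 4), cursors c1@0 c4@0 c2@1 c3@2, authorship ....
After op 2 (move_left): buffer="jyjt" (len 4), cursors c1@0 c2@0 c4@0 c3@1, authorship ....
After op 3 (insert('i')): buffer="iiijiyjt" (len 8), cursors c1@3 c2@3 c4@3 c3@5, authorship 124.3...
After op 4 (insert('h')): buffer="iiihhhjihyjt" (len 12), cursors c1@6 c2@6 c4@6 c3@9, authorship 124124.33...
After op 5 (move_left): buffer="iiihhhjihyjt" (len 12), cursors c1@5 c2@5 c4@5 c3@8, authorship 124124.33...
After op 6 (insert('u')): buffer="iiihhuuuhjiuhyjt" (len 16), cursors c1@8 c2@8 c4@8 c3@12, authorship 124121244.333...
After op 7 (insert('b')): buffer="iiihhuuubbbhjiubhyjt" (len 20), cursors c1@11 c2@11 c4@11 c3@16, authorship 124121241244.3333...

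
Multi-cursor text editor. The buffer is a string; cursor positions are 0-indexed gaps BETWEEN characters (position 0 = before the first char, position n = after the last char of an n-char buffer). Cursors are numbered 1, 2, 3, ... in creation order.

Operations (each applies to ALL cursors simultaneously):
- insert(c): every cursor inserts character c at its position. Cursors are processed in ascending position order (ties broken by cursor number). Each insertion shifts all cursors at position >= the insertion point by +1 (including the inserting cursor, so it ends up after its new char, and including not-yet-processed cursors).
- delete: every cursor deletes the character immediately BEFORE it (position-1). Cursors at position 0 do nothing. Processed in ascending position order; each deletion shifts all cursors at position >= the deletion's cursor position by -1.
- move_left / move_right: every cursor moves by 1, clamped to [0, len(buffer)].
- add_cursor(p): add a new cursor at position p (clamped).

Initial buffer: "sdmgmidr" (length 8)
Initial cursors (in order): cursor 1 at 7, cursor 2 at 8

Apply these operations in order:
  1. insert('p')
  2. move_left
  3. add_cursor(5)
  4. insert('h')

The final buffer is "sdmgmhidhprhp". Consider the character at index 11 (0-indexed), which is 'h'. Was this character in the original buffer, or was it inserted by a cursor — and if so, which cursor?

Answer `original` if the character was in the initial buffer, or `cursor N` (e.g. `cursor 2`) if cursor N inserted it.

Answer: cursor 2

Derivation:
After op 1 (insert('p')): buffer="sdmgmidprp" (len 10), cursors c1@8 c2@10, authorship .......1.2
After op 2 (move_left): buffer="sdmgmidprp" (len 10), cursors c1@7 c2@9, authorship .......1.2
After op 3 (add_cursor(5)): buffer="sdmgmidprp" (len 10), cursors c3@5 c1@7 c2@9, authorship .......1.2
After op 4 (insert('h')): buffer="sdmgmhidhprhp" (len 13), cursors c3@6 c1@9 c2@12, authorship .....3..11.22
Authorship (.=original, N=cursor N): . . . . . 3 . . 1 1 . 2 2
Index 11: author = 2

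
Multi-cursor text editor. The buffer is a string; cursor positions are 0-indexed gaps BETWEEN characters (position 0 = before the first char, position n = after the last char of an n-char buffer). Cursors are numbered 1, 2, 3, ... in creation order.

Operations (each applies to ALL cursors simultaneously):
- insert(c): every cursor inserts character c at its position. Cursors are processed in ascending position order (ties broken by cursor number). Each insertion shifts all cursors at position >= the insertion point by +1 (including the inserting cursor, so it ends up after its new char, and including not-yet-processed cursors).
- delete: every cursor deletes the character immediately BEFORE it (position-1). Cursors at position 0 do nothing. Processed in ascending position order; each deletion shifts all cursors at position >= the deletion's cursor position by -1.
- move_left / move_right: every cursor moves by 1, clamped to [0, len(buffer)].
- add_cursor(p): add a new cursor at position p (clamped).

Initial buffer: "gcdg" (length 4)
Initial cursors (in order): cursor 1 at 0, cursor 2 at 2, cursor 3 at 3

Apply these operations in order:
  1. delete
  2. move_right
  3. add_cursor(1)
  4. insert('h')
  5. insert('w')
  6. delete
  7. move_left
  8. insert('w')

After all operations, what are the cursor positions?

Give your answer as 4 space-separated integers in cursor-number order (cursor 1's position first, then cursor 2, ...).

Answer: 4 9 9 4

Derivation:
After op 1 (delete): buffer="gg" (len 2), cursors c1@0 c2@1 c3@1, authorship ..
After op 2 (move_right): buffer="gg" (len 2), cursors c1@1 c2@2 c3@2, authorship ..
After op 3 (add_cursor(1)): buffer="gg" (len 2), cursors c1@1 c4@1 c2@2 c3@2, authorship ..
After op 4 (insert('h')): buffer="ghhghh" (len 6), cursors c1@3 c4@3 c2@6 c3@6, authorship .14.23
After op 5 (insert('w')): buffer="ghhwwghhww" (len 10), cursors c1@5 c4@5 c2@10 c3@10, authorship .1414.2323
After op 6 (delete): buffer="ghhghh" (len 6), cursors c1@3 c4@3 c2@6 c3@6, authorship .14.23
After op 7 (move_left): buffer="ghhghh" (len 6), cursors c1@2 c4@2 c2@5 c3@5, authorship .14.23
After op 8 (insert('w')): buffer="ghwwhghwwh" (len 10), cursors c1@4 c4@4 c2@9 c3@9, authorship .1144.2233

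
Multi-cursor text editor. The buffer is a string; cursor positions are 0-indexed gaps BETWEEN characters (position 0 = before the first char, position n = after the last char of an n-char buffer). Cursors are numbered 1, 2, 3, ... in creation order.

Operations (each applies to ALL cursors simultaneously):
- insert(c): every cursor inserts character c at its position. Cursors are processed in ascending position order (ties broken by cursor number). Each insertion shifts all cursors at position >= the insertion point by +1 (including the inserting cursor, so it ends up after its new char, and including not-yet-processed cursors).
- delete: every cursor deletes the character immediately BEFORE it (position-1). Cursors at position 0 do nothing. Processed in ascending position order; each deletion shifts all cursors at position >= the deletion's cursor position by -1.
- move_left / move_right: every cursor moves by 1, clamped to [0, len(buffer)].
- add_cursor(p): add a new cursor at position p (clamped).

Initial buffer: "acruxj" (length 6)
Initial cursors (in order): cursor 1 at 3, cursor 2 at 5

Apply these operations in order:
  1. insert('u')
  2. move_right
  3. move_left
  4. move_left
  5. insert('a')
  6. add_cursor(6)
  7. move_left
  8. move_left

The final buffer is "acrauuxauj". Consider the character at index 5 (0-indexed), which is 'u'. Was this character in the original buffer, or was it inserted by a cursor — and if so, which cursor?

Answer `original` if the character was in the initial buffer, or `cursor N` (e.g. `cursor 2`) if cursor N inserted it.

Answer: original

Derivation:
After op 1 (insert('u')): buffer="acruuxuj" (len 8), cursors c1@4 c2@7, authorship ...1..2.
After op 2 (move_right): buffer="acruuxuj" (len 8), cursors c1@5 c2@8, authorship ...1..2.
After op 3 (move_left): buffer="acruuxuj" (len 8), cursors c1@4 c2@7, authorship ...1..2.
After op 4 (move_left): buffer="acruuxuj" (len 8), cursors c1@3 c2@6, authorship ...1..2.
After op 5 (insert('a')): buffer="acrauuxauj" (len 10), cursors c1@4 c2@8, authorship ...11..22.
After op 6 (add_cursor(6)): buffer="acrauuxauj" (len 10), cursors c1@4 c3@6 c2@8, authorship ...11..22.
After op 7 (move_left): buffer="acrauuxauj" (len 10), cursors c1@3 c3@5 c2@7, authorship ...11..22.
After op 8 (move_left): buffer="acrauuxauj" (len 10), cursors c1@2 c3@4 c2@6, authorship ...11..22.
Authorship (.=original, N=cursor N): . . . 1 1 . . 2 2 .
Index 5: author = original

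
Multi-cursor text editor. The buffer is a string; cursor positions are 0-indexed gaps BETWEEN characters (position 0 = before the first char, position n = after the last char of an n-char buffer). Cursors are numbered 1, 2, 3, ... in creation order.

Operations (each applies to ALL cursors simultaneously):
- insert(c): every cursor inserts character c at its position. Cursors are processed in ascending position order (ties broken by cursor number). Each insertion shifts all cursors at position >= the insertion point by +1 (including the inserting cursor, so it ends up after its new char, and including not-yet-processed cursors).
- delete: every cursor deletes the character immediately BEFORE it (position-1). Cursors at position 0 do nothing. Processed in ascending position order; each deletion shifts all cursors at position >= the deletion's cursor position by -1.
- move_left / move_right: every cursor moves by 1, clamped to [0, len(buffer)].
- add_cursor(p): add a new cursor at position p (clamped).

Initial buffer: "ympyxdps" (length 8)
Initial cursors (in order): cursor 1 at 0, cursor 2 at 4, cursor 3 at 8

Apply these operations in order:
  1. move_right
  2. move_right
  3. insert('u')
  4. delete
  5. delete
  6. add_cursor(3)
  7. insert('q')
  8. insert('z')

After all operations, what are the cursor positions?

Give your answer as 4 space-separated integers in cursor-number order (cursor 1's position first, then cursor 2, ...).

After op 1 (move_right): buffer="ympyxdps" (len 8), cursors c1@1 c2@5 c3@8, authorship ........
After op 2 (move_right): buffer="ympyxdps" (len 8), cursors c1@2 c2@6 c3@8, authorship ........
After op 3 (insert('u')): buffer="ymupyxdupsu" (len 11), cursors c1@3 c2@8 c3@11, authorship ..1....2..3
After op 4 (delete): buffer="ympyxdps" (len 8), cursors c1@2 c2@6 c3@8, authorship ........
After op 5 (delete): buffer="ypyxp" (len 5), cursors c1@1 c2@4 c3@5, authorship .....
After op 6 (add_cursor(3)): buffer="ypyxp" (len 5), cursors c1@1 c4@3 c2@4 c3@5, authorship .....
After op 7 (insert('q')): buffer="yqpyqxqpq" (len 9), cursors c1@2 c4@5 c2@7 c3@9, authorship .1..4.2.3
After op 8 (insert('z')): buffer="yqzpyqzxqzpqz" (len 13), cursors c1@3 c4@7 c2@10 c3@13, authorship .11..44.22.33

Answer: 3 10 13 7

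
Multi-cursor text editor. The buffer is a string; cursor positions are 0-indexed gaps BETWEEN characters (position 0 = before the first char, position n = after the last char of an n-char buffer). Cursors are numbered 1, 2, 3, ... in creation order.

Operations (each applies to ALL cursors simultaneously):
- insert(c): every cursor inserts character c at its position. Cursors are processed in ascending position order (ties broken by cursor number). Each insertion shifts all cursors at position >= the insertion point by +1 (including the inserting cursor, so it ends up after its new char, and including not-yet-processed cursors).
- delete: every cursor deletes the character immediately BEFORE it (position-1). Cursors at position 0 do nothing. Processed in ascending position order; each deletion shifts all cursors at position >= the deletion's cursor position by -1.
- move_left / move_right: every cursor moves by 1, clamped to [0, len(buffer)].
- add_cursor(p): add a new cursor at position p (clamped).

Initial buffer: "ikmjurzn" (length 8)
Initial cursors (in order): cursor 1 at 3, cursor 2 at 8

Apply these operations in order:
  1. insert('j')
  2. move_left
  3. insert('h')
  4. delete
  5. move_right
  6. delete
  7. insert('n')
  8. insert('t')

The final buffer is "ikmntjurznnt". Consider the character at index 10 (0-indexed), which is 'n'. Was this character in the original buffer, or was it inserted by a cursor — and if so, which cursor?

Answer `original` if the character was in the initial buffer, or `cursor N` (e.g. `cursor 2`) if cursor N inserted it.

Answer: cursor 2

Derivation:
After op 1 (insert('j')): buffer="ikmjjurznj" (len 10), cursors c1@4 c2@10, authorship ...1.....2
After op 2 (move_left): buffer="ikmjjurznj" (len 10), cursors c1@3 c2@9, authorship ...1.....2
After op 3 (insert('h')): buffer="ikmhjjurznhj" (len 12), cursors c1@4 c2@11, authorship ...11.....22
After op 4 (delete): buffer="ikmjjurznj" (len 10), cursors c1@3 c2@9, authorship ...1.....2
After op 5 (move_right): buffer="ikmjjurznj" (len 10), cursors c1@4 c2@10, authorship ...1.....2
After op 6 (delete): buffer="ikmjurzn" (len 8), cursors c1@3 c2@8, authorship ........
After op 7 (insert('n')): buffer="ikmnjurznn" (len 10), cursors c1@4 c2@10, authorship ...1.....2
After op 8 (insert('t')): buffer="ikmntjurznnt" (len 12), cursors c1@5 c2@12, authorship ...11.....22
Authorship (.=original, N=cursor N): . . . 1 1 . . . . . 2 2
Index 10: author = 2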